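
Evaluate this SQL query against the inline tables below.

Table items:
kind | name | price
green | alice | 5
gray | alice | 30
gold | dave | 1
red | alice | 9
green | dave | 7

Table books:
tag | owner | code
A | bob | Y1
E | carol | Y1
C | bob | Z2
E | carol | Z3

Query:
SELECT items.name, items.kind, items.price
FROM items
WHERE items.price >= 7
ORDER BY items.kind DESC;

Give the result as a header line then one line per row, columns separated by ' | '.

After WHERE (3 rows):
items.kind | items.name | items.price
gray | alice | 30
red | alice | 9
green | dave | 7
After SELECT (3 rows):
items.name | items.kind | items.price
alice | gray | 30
alice | red | 9
dave | green | 7
After ORDER BY (3 rows):
items.name | items.kind | items.price
alice | red | 9
dave | green | 7
alice | gray | 30

== RESULT ==
items.name | items.kind | items.price
alice | red | 9
dave | green | 7
alice | gray | 30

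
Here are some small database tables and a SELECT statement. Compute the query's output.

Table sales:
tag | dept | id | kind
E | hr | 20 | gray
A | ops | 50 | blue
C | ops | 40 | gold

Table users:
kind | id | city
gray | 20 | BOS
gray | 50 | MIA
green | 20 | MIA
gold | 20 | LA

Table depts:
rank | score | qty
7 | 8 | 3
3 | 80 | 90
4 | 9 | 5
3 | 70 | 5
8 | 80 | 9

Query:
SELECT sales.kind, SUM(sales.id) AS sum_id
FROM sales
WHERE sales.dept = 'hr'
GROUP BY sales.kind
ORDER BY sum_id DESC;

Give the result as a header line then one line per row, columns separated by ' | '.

== RESULT ==
sales.kind | sum_id
gray | 20

Derivation:
After WHERE (1 rows):
sales.tag | sales.dept | sales.id | sales.kind
E | hr | 20 | gray
After GROUP BY (1 rows):
sales.kind | sum_id
gray | 20
After ORDER BY (1 rows):
sales.kind | sum_id
gray | 20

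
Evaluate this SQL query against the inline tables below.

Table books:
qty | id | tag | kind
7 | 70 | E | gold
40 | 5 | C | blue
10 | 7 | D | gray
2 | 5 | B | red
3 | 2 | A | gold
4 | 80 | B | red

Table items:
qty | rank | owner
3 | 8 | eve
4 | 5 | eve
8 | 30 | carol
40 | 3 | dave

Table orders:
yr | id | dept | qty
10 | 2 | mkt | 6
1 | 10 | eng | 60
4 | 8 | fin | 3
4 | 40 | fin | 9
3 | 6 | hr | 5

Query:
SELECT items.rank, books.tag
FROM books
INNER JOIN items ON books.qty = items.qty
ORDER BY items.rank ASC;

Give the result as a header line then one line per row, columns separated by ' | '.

== RESULT ==
items.rank | books.tag
3 | C
5 | B
8 | A

Derivation:
After JOIN items (3 rows):
books.qty | books.id | books.tag | books.kind | items.qty | items.rank | items.owner
40 | 5 | C | blue | 40 | 3 | dave
3 | 2 | A | gold | 3 | 8 | eve
4 | 80 | B | red | 4 | 5 | eve
After SELECT (3 rows):
items.rank | books.tag
3 | C
8 | A
5 | B
After ORDER BY (3 rows):
items.rank | books.tag
3 | C
5 | B
8 | A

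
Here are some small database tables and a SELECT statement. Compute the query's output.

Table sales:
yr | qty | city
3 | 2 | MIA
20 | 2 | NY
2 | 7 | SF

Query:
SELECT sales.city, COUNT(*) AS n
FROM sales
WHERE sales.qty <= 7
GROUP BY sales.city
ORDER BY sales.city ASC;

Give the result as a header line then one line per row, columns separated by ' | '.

After WHERE (3 rows):
sales.yr | sales.qty | sales.city
3 | 2 | MIA
20 | 2 | NY
2 | 7 | SF
After GROUP BY (3 rows):
sales.city | n
MIA | 1
NY | 1
SF | 1
After ORDER BY (3 rows):
sales.city | n
MIA | 1
NY | 1
SF | 1

== RESULT ==
sales.city | n
MIA | 1
NY | 1
SF | 1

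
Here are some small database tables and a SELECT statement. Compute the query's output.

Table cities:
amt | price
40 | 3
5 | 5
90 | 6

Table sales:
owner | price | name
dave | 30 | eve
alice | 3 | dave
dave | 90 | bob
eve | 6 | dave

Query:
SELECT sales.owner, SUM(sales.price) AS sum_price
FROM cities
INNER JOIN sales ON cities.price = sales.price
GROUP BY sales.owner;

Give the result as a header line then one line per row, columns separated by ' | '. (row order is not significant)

After JOIN sales (2 rows):
cities.amt | cities.price | sales.owner | sales.price | sales.name
40 | 3 | alice | 3 | dave
90 | 6 | eve | 6 | dave
After GROUP BY (2 rows):
sales.owner | sum_price
alice | 3
eve | 6

== RESULT ==
sales.owner | sum_price
alice | 3
eve | 6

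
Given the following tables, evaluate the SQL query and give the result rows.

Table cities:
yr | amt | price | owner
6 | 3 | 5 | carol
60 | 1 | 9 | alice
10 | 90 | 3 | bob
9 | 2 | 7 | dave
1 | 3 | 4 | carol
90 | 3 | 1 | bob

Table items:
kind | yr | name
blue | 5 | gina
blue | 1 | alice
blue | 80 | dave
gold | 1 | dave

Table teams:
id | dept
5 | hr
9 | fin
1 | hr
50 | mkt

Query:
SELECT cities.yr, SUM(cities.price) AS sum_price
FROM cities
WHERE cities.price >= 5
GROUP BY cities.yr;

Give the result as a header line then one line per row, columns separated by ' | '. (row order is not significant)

== RESULT ==
cities.yr | sum_price
6 | 5
60 | 9
9 | 7

Derivation:
After WHERE (3 rows):
cities.yr | cities.amt | cities.price | cities.owner
6 | 3 | 5 | carol
60 | 1 | 9 | alice
9 | 2 | 7 | dave
After GROUP BY (3 rows):
cities.yr | sum_price
6 | 5
60 | 9
9 | 7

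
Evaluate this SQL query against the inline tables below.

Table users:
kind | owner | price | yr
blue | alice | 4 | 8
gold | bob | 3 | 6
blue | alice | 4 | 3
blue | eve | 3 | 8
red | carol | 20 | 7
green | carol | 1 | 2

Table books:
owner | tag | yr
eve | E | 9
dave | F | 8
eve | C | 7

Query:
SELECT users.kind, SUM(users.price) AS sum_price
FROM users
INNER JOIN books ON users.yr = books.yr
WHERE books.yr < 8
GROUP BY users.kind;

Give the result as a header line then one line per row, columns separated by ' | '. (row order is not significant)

After JOIN books (3 rows):
users.kind | users.owner | users.price | users.yr | books.owner | books.tag | books.yr
blue | alice | 4 | 8 | dave | F | 8
blue | eve | 3 | 8 | dave | F | 8
red | carol | 20 | 7 | eve | C | 7
After WHERE (1 rows):
users.kind | users.owner | users.price | users.yr | books.owner | books.tag | books.yr
red | carol | 20 | 7 | eve | C | 7
After GROUP BY (1 rows):
users.kind | sum_price
red | 20

== RESULT ==
users.kind | sum_price
red | 20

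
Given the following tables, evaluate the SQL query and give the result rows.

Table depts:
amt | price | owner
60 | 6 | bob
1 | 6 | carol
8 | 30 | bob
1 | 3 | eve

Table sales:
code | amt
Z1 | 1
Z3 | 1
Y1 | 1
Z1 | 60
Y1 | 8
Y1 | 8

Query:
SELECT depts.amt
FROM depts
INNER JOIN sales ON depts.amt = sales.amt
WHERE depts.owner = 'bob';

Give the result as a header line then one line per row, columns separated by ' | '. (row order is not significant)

After JOIN sales (9 rows):
depts.amt | depts.price | depts.owner | sales.code | sales.amt
60 | 6 | bob | Z1 | 60
1 | 6 | carol | Z1 | 1
1 | 6 | carol | Z3 | 1
1 | 6 | carol | Y1 | 1
8 | 30 | bob | Y1 | 8
8 | 30 | bob | Y1 | 8
1 | 3 | eve | Z1 | 1
1 | 3 | eve | Z3 | 1
1 | 3 | eve | Y1 | 1
After WHERE (3 rows):
depts.amt | depts.price | depts.owner | sales.code | sales.amt
60 | 6 | bob | Z1 | 60
8 | 30 | bob | Y1 | 8
8 | 30 | bob | Y1 | 8
After SELECT (3 rows):
depts.amt
60
8
8

== RESULT ==
depts.amt
60
8
8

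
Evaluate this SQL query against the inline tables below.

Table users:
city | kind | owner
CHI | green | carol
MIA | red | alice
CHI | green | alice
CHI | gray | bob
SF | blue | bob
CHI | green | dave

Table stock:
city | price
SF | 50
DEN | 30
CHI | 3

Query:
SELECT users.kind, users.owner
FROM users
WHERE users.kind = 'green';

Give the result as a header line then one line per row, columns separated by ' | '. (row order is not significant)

== RESULT ==
users.kind | users.owner
green | carol
green | alice
green | dave

Derivation:
After WHERE (3 rows):
users.city | users.kind | users.owner
CHI | green | carol
CHI | green | alice
CHI | green | dave
After SELECT (3 rows):
users.kind | users.owner
green | carol
green | alice
green | dave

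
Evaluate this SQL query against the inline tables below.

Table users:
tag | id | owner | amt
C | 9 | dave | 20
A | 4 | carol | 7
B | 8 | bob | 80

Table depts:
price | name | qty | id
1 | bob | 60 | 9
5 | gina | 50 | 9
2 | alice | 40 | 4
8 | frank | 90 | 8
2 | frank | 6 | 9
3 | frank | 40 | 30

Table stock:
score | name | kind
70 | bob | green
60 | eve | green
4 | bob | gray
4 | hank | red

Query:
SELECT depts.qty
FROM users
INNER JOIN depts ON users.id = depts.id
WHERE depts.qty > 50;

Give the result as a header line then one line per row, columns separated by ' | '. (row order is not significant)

== RESULT ==
depts.qty
60
90

Derivation:
After JOIN depts (5 rows):
users.tag | users.id | users.owner | users.amt | depts.price | depts.name | depts.qty | depts.id
C | 9 | dave | 20 | 1 | bob | 60 | 9
C | 9 | dave | 20 | 5 | gina | 50 | 9
C | 9 | dave | 20 | 2 | frank | 6 | 9
A | 4 | carol | 7 | 2 | alice | 40 | 4
B | 8 | bob | 80 | 8 | frank | 90 | 8
After WHERE (2 rows):
users.tag | users.id | users.owner | users.amt | depts.price | depts.name | depts.qty | depts.id
C | 9 | dave | 20 | 1 | bob | 60 | 9
B | 8 | bob | 80 | 8 | frank | 90 | 8
After SELECT (2 rows):
depts.qty
60
90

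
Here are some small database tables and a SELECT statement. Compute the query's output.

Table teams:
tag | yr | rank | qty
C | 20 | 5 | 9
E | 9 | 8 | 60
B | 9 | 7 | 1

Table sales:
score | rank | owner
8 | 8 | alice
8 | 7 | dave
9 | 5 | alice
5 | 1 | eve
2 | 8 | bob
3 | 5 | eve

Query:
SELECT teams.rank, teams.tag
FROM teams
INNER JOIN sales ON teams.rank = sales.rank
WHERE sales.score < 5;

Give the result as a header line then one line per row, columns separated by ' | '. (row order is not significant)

After JOIN sales (5 rows):
teams.tag | teams.yr | teams.rank | teams.qty | sales.score | sales.rank | sales.owner
C | 20 | 5 | 9 | 9 | 5 | alice
C | 20 | 5 | 9 | 3 | 5 | eve
E | 9 | 8 | 60 | 8 | 8 | alice
E | 9 | 8 | 60 | 2 | 8 | bob
B | 9 | 7 | 1 | 8 | 7 | dave
After WHERE (2 rows):
teams.tag | teams.yr | teams.rank | teams.qty | sales.score | sales.rank | sales.owner
C | 20 | 5 | 9 | 3 | 5 | eve
E | 9 | 8 | 60 | 2 | 8 | bob
After SELECT (2 rows):
teams.rank | teams.tag
5 | C
8 | E

== RESULT ==
teams.rank | teams.tag
5 | C
8 | E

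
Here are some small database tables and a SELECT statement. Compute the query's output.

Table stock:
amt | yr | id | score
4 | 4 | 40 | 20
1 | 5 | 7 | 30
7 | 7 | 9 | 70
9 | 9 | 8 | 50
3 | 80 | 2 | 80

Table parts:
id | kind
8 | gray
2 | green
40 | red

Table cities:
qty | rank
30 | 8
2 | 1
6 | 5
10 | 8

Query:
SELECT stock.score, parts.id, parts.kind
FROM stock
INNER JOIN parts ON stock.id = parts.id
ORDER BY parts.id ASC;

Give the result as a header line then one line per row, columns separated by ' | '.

After JOIN parts (3 rows):
stock.amt | stock.yr | stock.id | stock.score | parts.id | parts.kind
4 | 4 | 40 | 20 | 40 | red
9 | 9 | 8 | 50 | 8 | gray
3 | 80 | 2 | 80 | 2 | green
After SELECT (3 rows):
stock.score | parts.id | parts.kind
20 | 40 | red
50 | 8 | gray
80 | 2 | green
After ORDER BY (3 rows):
stock.score | parts.id | parts.kind
80 | 2 | green
50 | 8 | gray
20 | 40 | red

== RESULT ==
stock.score | parts.id | parts.kind
80 | 2 | green
50 | 8 | gray
20 | 40 | red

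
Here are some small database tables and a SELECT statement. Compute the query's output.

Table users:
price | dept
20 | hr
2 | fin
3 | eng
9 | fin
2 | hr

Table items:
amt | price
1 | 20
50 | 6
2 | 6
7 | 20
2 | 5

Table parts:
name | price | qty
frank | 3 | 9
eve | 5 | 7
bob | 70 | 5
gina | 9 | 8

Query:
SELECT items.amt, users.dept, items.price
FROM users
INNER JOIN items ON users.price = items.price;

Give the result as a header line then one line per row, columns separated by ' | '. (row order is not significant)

After JOIN items (2 rows):
users.price | users.dept | items.amt | items.price
20 | hr | 1 | 20
20 | hr | 7 | 20
After SELECT (2 rows):
items.amt | users.dept | items.price
1 | hr | 20
7 | hr | 20

== RESULT ==
items.amt | users.dept | items.price
1 | hr | 20
7 | hr | 20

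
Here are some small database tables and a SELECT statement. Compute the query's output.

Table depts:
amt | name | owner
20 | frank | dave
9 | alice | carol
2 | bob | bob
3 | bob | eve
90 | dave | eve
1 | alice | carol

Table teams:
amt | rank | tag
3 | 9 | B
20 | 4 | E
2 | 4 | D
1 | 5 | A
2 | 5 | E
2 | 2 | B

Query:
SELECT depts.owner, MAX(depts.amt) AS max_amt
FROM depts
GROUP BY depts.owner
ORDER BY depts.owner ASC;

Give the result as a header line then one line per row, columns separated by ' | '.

== RESULT ==
depts.owner | max_amt
bob | 2
carol | 9
dave | 20
eve | 90

Derivation:
After GROUP BY (4 rows):
depts.owner | max_amt
dave | 20
carol | 9
bob | 2
eve | 90
After ORDER BY (4 rows):
depts.owner | max_amt
bob | 2
carol | 9
dave | 20
eve | 90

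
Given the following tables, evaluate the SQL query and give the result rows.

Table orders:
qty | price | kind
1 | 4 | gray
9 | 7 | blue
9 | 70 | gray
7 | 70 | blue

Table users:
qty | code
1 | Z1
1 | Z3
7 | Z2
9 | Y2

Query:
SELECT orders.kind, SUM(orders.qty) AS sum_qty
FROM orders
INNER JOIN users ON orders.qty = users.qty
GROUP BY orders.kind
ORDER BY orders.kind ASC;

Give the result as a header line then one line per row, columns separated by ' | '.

== RESULT ==
orders.kind | sum_qty
blue | 16
gray | 11

Derivation:
After JOIN users (5 rows):
orders.qty | orders.price | orders.kind | users.qty | users.code
1 | 4 | gray | 1 | Z1
1 | 4 | gray | 1 | Z3
9 | 7 | blue | 9 | Y2
9 | 70 | gray | 9 | Y2
7 | 70 | blue | 7 | Z2
After GROUP BY (2 rows):
orders.kind | sum_qty
gray | 11
blue | 16
After ORDER BY (2 rows):
orders.kind | sum_qty
blue | 16
gray | 11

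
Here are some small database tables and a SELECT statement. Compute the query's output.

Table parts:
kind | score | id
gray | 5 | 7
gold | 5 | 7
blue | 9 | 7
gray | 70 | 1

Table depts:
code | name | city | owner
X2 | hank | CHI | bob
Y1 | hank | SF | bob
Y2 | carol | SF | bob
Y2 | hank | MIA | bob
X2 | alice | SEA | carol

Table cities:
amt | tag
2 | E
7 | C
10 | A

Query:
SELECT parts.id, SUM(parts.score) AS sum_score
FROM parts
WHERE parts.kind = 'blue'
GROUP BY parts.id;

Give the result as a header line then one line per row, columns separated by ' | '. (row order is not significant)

== RESULT ==
parts.id | sum_score
7 | 9

Derivation:
After WHERE (1 rows):
parts.kind | parts.score | parts.id
blue | 9 | 7
After GROUP BY (1 rows):
parts.id | sum_score
7 | 9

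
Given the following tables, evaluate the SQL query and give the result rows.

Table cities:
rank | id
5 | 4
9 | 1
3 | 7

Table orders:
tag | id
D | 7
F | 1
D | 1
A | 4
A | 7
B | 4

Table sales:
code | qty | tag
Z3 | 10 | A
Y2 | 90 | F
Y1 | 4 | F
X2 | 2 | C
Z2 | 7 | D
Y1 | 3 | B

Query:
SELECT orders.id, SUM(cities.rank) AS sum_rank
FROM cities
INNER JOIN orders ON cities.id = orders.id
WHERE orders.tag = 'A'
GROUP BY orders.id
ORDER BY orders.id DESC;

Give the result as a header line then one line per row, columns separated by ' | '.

After JOIN orders (6 rows):
cities.rank | cities.id | orders.tag | orders.id
5 | 4 | A | 4
5 | 4 | B | 4
9 | 1 | F | 1
9 | 1 | D | 1
3 | 7 | D | 7
3 | 7 | A | 7
After WHERE (2 rows):
cities.rank | cities.id | orders.tag | orders.id
5 | 4 | A | 4
3 | 7 | A | 7
After GROUP BY (2 rows):
orders.id | sum_rank
4 | 5
7 | 3
After ORDER BY (2 rows):
orders.id | sum_rank
7 | 3
4 | 5

== RESULT ==
orders.id | sum_rank
7 | 3
4 | 5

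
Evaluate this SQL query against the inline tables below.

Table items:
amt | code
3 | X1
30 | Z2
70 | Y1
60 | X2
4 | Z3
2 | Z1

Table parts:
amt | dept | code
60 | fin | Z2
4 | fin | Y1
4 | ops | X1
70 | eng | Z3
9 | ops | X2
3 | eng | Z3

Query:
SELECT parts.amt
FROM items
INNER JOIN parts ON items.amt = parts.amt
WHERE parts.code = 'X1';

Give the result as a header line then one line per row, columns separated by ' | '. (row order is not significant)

== RESULT ==
parts.amt
4

Derivation:
After JOIN parts (5 rows):
items.amt | items.code | parts.amt | parts.dept | parts.code
3 | X1 | 3 | eng | Z3
70 | Y1 | 70 | eng | Z3
60 | X2 | 60 | fin | Z2
4 | Z3 | 4 | fin | Y1
4 | Z3 | 4 | ops | X1
After WHERE (1 rows):
items.amt | items.code | parts.amt | parts.dept | parts.code
4 | Z3 | 4 | ops | X1
After SELECT (1 rows):
parts.amt
4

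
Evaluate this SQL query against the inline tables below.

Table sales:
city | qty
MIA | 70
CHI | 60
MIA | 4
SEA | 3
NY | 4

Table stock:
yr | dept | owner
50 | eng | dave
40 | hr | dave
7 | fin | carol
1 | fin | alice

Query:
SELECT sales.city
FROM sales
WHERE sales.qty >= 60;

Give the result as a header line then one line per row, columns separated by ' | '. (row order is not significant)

== RESULT ==
sales.city
MIA
CHI

Derivation:
After WHERE (2 rows):
sales.city | sales.qty
MIA | 70
CHI | 60
After SELECT (2 rows):
sales.city
MIA
CHI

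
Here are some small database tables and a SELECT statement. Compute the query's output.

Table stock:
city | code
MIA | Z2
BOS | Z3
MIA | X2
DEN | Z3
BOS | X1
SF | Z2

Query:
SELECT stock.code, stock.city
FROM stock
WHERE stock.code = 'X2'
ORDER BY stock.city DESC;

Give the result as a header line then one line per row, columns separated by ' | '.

After WHERE (1 rows):
stock.city | stock.code
MIA | X2
After SELECT (1 rows):
stock.code | stock.city
X2 | MIA
After ORDER BY (1 rows):
stock.code | stock.city
X2 | MIA

== RESULT ==
stock.code | stock.city
X2 | MIA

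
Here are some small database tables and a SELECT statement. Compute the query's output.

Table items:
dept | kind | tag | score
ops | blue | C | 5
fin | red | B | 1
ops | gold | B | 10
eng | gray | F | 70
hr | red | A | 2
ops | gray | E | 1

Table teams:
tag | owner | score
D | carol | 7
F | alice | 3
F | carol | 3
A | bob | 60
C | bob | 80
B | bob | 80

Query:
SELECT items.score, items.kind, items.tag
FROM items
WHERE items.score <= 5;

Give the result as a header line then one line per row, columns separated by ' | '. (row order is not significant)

After WHERE (4 rows):
items.dept | items.kind | items.tag | items.score
ops | blue | C | 5
fin | red | B | 1
hr | red | A | 2
ops | gray | E | 1
After SELECT (4 rows):
items.score | items.kind | items.tag
5 | blue | C
1 | red | B
2 | red | A
1 | gray | E

== RESULT ==
items.score | items.kind | items.tag
5 | blue | C
1 | red | B
2 | red | A
1 | gray | E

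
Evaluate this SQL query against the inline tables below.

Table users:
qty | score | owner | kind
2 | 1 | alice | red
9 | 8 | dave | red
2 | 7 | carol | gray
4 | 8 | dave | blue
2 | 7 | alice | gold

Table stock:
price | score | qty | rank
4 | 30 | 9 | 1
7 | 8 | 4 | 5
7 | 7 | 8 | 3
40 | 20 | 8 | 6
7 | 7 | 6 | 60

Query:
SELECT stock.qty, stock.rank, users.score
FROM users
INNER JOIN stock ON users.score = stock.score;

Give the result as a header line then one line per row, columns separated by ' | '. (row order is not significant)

After JOIN stock (6 rows):
users.qty | users.score | users.owner | users.kind | stock.price | stock.score | stock.qty | stock.rank
9 | 8 | dave | red | 7 | 8 | 4 | 5
2 | 7 | carol | gray | 7 | 7 | 8 | 3
2 | 7 | carol | gray | 7 | 7 | 6 | 60
4 | 8 | dave | blue | 7 | 8 | 4 | 5
2 | 7 | alice | gold | 7 | 7 | 8 | 3
2 | 7 | alice | gold | 7 | 7 | 6 | 60
After SELECT (6 rows):
stock.qty | stock.rank | users.score
4 | 5 | 8
8 | 3 | 7
6 | 60 | 7
4 | 5 | 8
8 | 3 | 7
6 | 60 | 7

== RESULT ==
stock.qty | stock.rank | users.score
4 | 5 | 8
8 | 3 | 7
6 | 60 | 7
4 | 5 | 8
8 | 3 | 7
6 | 60 | 7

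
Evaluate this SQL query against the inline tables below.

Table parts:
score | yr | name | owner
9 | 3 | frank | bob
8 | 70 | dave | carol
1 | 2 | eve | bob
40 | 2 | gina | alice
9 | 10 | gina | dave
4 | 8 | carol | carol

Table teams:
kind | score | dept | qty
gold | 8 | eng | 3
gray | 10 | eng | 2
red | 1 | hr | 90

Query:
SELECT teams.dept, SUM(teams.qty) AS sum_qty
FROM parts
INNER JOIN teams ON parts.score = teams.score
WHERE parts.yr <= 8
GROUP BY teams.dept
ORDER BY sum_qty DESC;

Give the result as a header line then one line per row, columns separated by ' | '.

After JOIN teams (2 rows):
parts.score | parts.yr | parts.name | parts.owner | teams.kind | teams.score | teams.dept | teams.qty
8 | 70 | dave | carol | gold | 8 | eng | 3
1 | 2 | eve | bob | red | 1 | hr | 90
After WHERE (1 rows):
parts.score | parts.yr | parts.name | parts.owner | teams.kind | teams.score | teams.dept | teams.qty
1 | 2 | eve | bob | red | 1 | hr | 90
After GROUP BY (1 rows):
teams.dept | sum_qty
hr | 90
After ORDER BY (1 rows):
teams.dept | sum_qty
hr | 90

== RESULT ==
teams.dept | sum_qty
hr | 90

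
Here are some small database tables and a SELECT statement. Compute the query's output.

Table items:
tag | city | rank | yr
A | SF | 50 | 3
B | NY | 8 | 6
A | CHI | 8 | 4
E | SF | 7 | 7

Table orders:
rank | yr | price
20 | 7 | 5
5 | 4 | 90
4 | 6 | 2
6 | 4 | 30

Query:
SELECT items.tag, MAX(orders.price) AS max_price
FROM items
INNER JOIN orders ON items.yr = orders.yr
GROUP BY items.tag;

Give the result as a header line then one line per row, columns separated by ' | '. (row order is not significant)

== RESULT ==
items.tag | max_price
B | 2
A | 90
E | 5

Derivation:
After JOIN orders (4 rows):
items.tag | items.city | items.rank | items.yr | orders.rank | orders.yr | orders.price
B | NY | 8 | 6 | 4 | 6 | 2
A | CHI | 8 | 4 | 5 | 4 | 90
A | CHI | 8 | 4 | 6 | 4 | 30
E | SF | 7 | 7 | 20 | 7 | 5
After GROUP BY (3 rows):
items.tag | max_price
B | 2
A | 90
E | 5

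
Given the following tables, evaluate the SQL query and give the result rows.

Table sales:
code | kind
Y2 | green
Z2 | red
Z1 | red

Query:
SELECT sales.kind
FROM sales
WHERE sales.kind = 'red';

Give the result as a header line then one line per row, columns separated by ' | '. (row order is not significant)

== RESULT ==
sales.kind
red
red

Derivation:
After WHERE (2 rows):
sales.code | sales.kind
Z2 | red
Z1 | red
After SELECT (2 rows):
sales.kind
red
red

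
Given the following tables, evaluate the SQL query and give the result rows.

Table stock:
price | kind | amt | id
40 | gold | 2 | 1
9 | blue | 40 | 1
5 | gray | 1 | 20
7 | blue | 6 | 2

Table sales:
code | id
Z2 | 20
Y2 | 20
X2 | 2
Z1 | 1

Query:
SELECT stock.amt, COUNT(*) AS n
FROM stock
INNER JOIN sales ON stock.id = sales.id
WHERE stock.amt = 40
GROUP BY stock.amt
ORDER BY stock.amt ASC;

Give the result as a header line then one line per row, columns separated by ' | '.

== RESULT ==
stock.amt | n
40 | 1

Derivation:
After JOIN sales (5 rows):
stock.price | stock.kind | stock.amt | stock.id | sales.code | sales.id
40 | gold | 2 | 1 | Z1 | 1
9 | blue | 40 | 1 | Z1 | 1
5 | gray | 1 | 20 | Z2 | 20
5 | gray | 1 | 20 | Y2 | 20
7 | blue | 6 | 2 | X2 | 2
After WHERE (1 rows):
stock.price | stock.kind | stock.amt | stock.id | sales.code | sales.id
9 | blue | 40 | 1 | Z1 | 1
After GROUP BY (1 rows):
stock.amt | n
40 | 1
After ORDER BY (1 rows):
stock.amt | n
40 | 1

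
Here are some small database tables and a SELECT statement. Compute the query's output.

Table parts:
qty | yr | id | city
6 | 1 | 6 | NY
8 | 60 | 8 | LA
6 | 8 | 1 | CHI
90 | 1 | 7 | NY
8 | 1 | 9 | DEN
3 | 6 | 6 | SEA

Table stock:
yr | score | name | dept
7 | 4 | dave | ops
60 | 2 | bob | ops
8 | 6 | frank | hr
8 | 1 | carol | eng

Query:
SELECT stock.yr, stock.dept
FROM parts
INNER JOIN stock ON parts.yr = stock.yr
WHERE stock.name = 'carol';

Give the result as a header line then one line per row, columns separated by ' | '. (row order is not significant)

== RESULT ==
stock.yr | stock.dept
8 | eng

Derivation:
After JOIN stock (3 rows):
parts.qty | parts.yr | parts.id | parts.city | stock.yr | stock.score | stock.name | stock.dept
8 | 60 | 8 | LA | 60 | 2 | bob | ops
6 | 8 | 1 | CHI | 8 | 6 | frank | hr
6 | 8 | 1 | CHI | 8 | 1 | carol | eng
After WHERE (1 rows):
parts.qty | parts.yr | parts.id | parts.city | stock.yr | stock.score | stock.name | stock.dept
6 | 8 | 1 | CHI | 8 | 1 | carol | eng
After SELECT (1 rows):
stock.yr | stock.dept
8 | eng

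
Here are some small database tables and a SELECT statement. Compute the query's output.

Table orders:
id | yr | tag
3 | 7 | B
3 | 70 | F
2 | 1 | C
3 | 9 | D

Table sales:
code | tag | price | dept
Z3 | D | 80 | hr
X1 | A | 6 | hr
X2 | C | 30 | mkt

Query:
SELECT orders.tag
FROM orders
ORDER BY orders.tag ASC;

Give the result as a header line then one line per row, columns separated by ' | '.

== RESULT ==
orders.tag
B
C
D
F

Derivation:
After SELECT (4 rows):
orders.tag
B
F
C
D
After ORDER BY (4 rows):
orders.tag
B
C
D
F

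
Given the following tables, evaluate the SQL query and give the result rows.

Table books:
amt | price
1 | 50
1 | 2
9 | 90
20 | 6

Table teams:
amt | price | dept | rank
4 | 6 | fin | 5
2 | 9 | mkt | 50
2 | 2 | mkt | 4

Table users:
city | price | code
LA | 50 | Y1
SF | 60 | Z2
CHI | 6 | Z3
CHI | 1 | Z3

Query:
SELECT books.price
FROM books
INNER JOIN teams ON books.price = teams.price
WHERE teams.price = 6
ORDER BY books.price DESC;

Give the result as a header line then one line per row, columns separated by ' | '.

== RESULT ==
books.price
6

Derivation:
After JOIN teams (2 rows):
books.amt | books.price | teams.amt | teams.price | teams.dept | teams.rank
1 | 2 | 2 | 2 | mkt | 4
20 | 6 | 4 | 6 | fin | 5
After WHERE (1 rows):
books.amt | books.price | teams.amt | teams.price | teams.dept | teams.rank
20 | 6 | 4 | 6 | fin | 5
After SELECT (1 rows):
books.price
6
After ORDER BY (1 rows):
books.price
6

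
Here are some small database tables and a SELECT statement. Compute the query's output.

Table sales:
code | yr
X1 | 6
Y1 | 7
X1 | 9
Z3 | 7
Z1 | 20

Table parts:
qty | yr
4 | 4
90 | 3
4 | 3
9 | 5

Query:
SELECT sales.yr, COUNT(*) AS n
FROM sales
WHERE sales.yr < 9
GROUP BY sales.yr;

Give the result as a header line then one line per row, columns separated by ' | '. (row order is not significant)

After WHERE (3 rows):
sales.code | sales.yr
X1 | 6
Y1 | 7
Z3 | 7
After GROUP BY (2 rows):
sales.yr | n
6 | 1
7 | 2

== RESULT ==
sales.yr | n
6 | 1
7 | 2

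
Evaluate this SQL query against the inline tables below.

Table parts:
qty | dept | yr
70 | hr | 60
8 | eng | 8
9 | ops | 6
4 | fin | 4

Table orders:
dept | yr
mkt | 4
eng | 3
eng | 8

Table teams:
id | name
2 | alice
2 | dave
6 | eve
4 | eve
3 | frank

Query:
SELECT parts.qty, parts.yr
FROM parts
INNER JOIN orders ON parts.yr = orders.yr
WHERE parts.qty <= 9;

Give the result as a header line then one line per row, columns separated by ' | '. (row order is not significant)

== RESULT ==
parts.qty | parts.yr
8 | 8
4 | 4

Derivation:
After JOIN orders (2 rows):
parts.qty | parts.dept | parts.yr | orders.dept | orders.yr
8 | eng | 8 | eng | 8
4 | fin | 4 | mkt | 4
After WHERE (2 rows):
parts.qty | parts.dept | parts.yr | orders.dept | orders.yr
8 | eng | 8 | eng | 8
4 | fin | 4 | mkt | 4
After SELECT (2 rows):
parts.qty | parts.yr
8 | 8
4 | 4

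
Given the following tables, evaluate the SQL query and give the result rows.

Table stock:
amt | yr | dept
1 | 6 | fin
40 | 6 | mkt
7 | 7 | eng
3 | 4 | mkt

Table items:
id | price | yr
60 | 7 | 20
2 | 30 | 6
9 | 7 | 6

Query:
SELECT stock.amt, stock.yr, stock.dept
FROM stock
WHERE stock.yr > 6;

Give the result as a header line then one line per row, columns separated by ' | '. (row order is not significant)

After WHERE (1 rows):
stock.amt | stock.yr | stock.dept
7 | 7 | eng
After SELECT (1 rows):
stock.amt | stock.yr | stock.dept
7 | 7 | eng

== RESULT ==
stock.amt | stock.yr | stock.dept
7 | 7 | eng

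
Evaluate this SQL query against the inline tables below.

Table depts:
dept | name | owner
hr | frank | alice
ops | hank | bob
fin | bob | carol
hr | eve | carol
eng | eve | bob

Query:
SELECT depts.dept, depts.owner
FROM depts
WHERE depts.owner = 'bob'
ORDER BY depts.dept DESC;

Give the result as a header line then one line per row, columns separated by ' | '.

== RESULT ==
depts.dept | depts.owner
ops | bob
eng | bob

Derivation:
After WHERE (2 rows):
depts.dept | depts.name | depts.owner
ops | hank | bob
eng | eve | bob
After SELECT (2 rows):
depts.dept | depts.owner
ops | bob
eng | bob
After ORDER BY (2 rows):
depts.dept | depts.owner
ops | bob
eng | bob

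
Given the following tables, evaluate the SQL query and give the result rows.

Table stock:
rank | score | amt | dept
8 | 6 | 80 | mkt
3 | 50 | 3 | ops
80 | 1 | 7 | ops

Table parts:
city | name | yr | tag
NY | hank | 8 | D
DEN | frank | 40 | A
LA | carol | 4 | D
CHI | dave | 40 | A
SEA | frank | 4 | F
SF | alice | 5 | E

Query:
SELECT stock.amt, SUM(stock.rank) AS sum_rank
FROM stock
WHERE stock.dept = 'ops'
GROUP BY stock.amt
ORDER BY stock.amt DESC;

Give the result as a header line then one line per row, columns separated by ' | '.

After WHERE (2 rows):
stock.rank | stock.score | stock.amt | stock.dept
3 | 50 | 3 | ops
80 | 1 | 7 | ops
After GROUP BY (2 rows):
stock.amt | sum_rank
3 | 3
7 | 80
After ORDER BY (2 rows):
stock.amt | sum_rank
7 | 80
3 | 3

== RESULT ==
stock.amt | sum_rank
7 | 80
3 | 3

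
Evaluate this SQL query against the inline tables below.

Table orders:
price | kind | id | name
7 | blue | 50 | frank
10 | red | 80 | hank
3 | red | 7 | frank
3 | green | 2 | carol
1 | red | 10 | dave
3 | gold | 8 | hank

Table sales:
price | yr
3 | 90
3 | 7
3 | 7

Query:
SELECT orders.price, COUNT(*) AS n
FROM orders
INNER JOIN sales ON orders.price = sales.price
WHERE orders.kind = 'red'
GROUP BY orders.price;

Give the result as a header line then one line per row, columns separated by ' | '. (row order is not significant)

== RESULT ==
orders.price | n
3 | 3

Derivation:
After JOIN sales (9 rows):
orders.price | orders.kind | orders.id | orders.name | sales.price | sales.yr
3 | red | 7 | frank | 3 | 90
3 | red | 7 | frank | 3 | 7
3 | red | 7 | frank | 3 | 7
3 | green | 2 | carol | 3 | 90
3 | green | 2 | carol | 3 | 7
3 | green | 2 | carol | 3 | 7
3 | gold | 8 | hank | 3 | 90
3 | gold | 8 | hank | 3 | 7
3 | gold | 8 | hank | 3 | 7
After WHERE (3 rows):
orders.price | orders.kind | orders.id | orders.name | sales.price | sales.yr
3 | red | 7 | frank | 3 | 90
3 | red | 7 | frank | 3 | 7
3 | red | 7 | frank | 3 | 7
After GROUP BY (1 rows):
orders.price | n
3 | 3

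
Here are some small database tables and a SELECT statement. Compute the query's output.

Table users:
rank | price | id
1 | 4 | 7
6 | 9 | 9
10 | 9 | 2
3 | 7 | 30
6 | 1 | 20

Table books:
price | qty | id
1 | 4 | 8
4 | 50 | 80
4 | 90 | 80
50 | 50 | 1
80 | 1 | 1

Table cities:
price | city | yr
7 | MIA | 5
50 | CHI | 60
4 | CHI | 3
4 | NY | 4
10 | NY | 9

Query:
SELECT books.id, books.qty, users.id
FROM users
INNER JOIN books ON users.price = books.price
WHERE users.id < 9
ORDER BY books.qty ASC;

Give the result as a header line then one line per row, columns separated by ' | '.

After JOIN books (3 rows):
users.rank | users.price | users.id | books.price | books.qty | books.id
1 | 4 | 7 | 4 | 50 | 80
1 | 4 | 7 | 4 | 90 | 80
6 | 1 | 20 | 1 | 4 | 8
After WHERE (2 rows):
users.rank | users.price | users.id | books.price | books.qty | books.id
1 | 4 | 7 | 4 | 50 | 80
1 | 4 | 7 | 4 | 90 | 80
After SELECT (2 rows):
books.id | books.qty | users.id
80 | 50 | 7
80 | 90 | 7
After ORDER BY (2 rows):
books.id | books.qty | users.id
80 | 50 | 7
80 | 90 | 7

== RESULT ==
books.id | books.qty | users.id
80 | 50 | 7
80 | 90 | 7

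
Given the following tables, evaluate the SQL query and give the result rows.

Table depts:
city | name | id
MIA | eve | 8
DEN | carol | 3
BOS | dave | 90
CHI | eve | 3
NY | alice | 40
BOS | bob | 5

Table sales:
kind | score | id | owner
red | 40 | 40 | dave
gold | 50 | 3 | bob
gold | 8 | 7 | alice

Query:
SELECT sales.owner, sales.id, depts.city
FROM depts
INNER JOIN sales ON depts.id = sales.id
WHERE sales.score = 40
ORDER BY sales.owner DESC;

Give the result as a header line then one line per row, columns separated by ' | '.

== RESULT ==
sales.owner | sales.id | depts.city
dave | 40 | NY

Derivation:
After JOIN sales (3 rows):
depts.city | depts.name | depts.id | sales.kind | sales.score | sales.id | sales.owner
DEN | carol | 3 | gold | 50 | 3 | bob
CHI | eve | 3 | gold | 50 | 3 | bob
NY | alice | 40 | red | 40 | 40 | dave
After WHERE (1 rows):
depts.city | depts.name | depts.id | sales.kind | sales.score | sales.id | sales.owner
NY | alice | 40 | red | 40 | 40 | dave
After SELECT (1 rows):
sales.owner | sales.id | depts.city
dave | 40 | NY
After ORDER BY (1 rows):
sales.owner | sales.id | depts.city
dave | 40 | NY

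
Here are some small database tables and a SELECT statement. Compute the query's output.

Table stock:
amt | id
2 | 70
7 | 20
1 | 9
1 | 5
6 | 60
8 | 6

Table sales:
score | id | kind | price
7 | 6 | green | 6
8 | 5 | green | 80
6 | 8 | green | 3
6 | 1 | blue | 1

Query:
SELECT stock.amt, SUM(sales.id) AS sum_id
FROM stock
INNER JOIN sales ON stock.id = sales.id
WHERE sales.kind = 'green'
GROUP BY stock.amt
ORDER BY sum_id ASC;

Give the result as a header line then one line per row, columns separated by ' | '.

After JOIN sales (2 rows):
stock.amt | stock.id | sales.score | sales.id | sales.kind | sales.price
1 | 5 | 8 | 5 | green | 80
8 | 6 | 7 | 6 | green | 6
After WHERE (2 rows):
stock.amt | stock.id | sales.score | sales.id | sales.kind | sales.price
1 | 5 | 8 | 5 | green | 80
8 | 6 | 7 | 6 | green | 6
After GROUP BY (2 rows):
stock.amt | sum_id
1 | 5
8 | 6
After ORDER BY (2 rows):
stock.amt | sum_id
1 | 5
8 | 6

== RESULT ==
stock.amt | sum_id
1 | 5
8 | 6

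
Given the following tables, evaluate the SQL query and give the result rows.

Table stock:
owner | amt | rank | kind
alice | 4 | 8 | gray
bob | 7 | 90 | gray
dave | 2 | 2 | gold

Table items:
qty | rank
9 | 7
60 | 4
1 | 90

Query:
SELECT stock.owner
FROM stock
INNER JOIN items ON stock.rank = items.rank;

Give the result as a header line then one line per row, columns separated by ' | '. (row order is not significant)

== RESULT ==
stock.owner
bob

Derivation:
After JOIN items (1 rows):
stock.owner | stock.amt | stock.rank | stock.kind | items.qty | items.rank
bob | 7 | 90 | gray | 1 | 90
After SELECT (1 rows):
stock.owner
bob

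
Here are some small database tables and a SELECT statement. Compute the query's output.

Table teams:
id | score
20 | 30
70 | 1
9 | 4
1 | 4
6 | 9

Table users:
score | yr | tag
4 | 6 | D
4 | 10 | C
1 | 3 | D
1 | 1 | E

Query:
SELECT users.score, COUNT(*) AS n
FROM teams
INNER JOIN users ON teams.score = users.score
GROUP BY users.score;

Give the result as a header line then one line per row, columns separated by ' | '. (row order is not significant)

After JOIN users (6 rows):
teams.id | teams.score | users.score | users.yr | users.tag
70 | 1 | 1 | 3 | D
70 | 1 | 1 | 1 | E
9 | 4 | 4 | 6 | D
9 | 4 | 4 | 10 | C
1 | 4 | 4 | 6 | D
1 | 4 | 4 | 10 | C
After GROUP BY (2 rows):
users.score | n
1 | 2
4 | 4

== RESULT ==
users.score | n
1 | 2
4 | 4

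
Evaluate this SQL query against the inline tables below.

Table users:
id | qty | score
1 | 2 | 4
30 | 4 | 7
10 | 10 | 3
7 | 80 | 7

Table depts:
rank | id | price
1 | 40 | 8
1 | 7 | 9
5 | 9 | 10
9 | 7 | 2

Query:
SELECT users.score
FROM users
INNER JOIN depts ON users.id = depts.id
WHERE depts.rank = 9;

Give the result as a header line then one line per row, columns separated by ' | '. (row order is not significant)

After JOIN depts (2 rows):
users.id | users.qty | users.score | depts.rank | depts.id | depts.price
7 | 80 | 7 | 1 | 7 | 9
7 | 80 | 7 | 9 | 7 | 2
After WHERE (1 rows):
users.id | users.qty | users.score | depts.rank | depts.id | depts.price
7 | 80 | 7 | 9 | 7 | 2
After SELECT (1 rows):
users.score
7

== RESULT ==
users.score
7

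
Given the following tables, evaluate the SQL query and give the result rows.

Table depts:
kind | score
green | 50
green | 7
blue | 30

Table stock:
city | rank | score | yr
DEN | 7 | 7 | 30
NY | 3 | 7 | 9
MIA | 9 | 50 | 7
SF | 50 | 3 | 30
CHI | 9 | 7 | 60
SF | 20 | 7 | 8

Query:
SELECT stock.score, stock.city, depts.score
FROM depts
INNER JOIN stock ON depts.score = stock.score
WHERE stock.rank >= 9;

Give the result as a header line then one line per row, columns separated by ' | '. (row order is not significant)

== RESULT ==
stock.score | stock.city | depts.score
50 | MIA | 50
7 | CHI | 7
7 | SF | 7

Derivation:
After JOIN stock (5 rows):
depts.kind | depts.score | stock.city | stock.rank | stock.score | stock.yr
green | 50 | MIA | 9 | 50 | 7
green | 7 | DEN | 7 | 7 | 30
green | 7 | NY | 3 | 7 | 9
green | 7 | CHI | 9 | 7 | 60
green | 7 | SF | 20 | 7 | 8
After WHERE (3 rows):
depts.kind | depts.score | stock.city | stock.rank | stock.score | stock.yr
green | 50 | MIA | 9 | 50 | 7
green | 7 | CHI | 9 | 7 | 60
green | 7 | SF | 20 | 7 | 8
After SELECT (3 rows):
stock.score | stock.city | depts.score
50 | MIA | 50
7 | CHI | 7
7 | SF | 7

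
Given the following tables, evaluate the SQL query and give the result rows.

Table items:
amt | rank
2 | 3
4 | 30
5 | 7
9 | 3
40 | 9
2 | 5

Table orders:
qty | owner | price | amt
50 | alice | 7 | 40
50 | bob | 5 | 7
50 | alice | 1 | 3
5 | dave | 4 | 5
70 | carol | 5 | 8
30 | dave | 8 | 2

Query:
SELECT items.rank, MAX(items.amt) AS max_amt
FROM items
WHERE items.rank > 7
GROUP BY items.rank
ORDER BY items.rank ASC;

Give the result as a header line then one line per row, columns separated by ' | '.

After WHERE (2 rows):
items.amt | items.rank
4 | 30
40 | 9
After GROUP BY (2 rows):
items.rank | max_amt
30 | 4
9 | 40
After ORDER BY (2 rows):
items.rank | max_amt
9 | 40
30 | 4

== RESULT ==
items.rank | max_amt
9 | 40
30 | 4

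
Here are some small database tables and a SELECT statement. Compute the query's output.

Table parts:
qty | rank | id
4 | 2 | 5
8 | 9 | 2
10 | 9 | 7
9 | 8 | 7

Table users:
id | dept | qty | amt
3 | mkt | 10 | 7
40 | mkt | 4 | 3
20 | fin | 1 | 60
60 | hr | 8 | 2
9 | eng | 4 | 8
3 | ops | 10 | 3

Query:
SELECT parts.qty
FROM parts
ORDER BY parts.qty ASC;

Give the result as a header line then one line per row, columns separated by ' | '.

== RESULT ==
parts.qty
4
8
9
10

Derivation:
After SELECT (4 rows):
parts.qty
4
8
10
9
After ORDER BY (4 rows):
parts.qty
4
8
9
10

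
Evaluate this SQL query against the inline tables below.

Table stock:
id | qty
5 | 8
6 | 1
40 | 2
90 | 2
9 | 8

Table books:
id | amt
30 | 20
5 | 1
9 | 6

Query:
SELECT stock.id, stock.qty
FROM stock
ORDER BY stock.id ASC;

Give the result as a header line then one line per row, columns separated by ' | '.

After SELECT (5 rows):
stock.id | stock.qty
5 | 8
6 | 1
40 | 2
90 | 2
9 | 8
After ORDER BY (5 rows):
stock.id | stock.qty
5 | 8
6 | 1
9 | 8
40 | 2
90 | 2

== RESULT ==
stock.id | stock.qty
5 | 8
6 | 1
9 | 8
40 | 2
90 | 2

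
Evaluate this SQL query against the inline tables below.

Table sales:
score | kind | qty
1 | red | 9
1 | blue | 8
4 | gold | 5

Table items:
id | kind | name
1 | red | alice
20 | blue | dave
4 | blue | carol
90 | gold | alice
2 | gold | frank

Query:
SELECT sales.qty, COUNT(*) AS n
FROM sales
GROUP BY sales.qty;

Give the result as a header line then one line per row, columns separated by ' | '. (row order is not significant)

== RESULT ==
sales.qty | n
9 | 1
8 | 1
5 | 1

Derivation:
After GROUP BY (3 rows):
sales.qty | n
9 | 1
8 | 1
5 | 1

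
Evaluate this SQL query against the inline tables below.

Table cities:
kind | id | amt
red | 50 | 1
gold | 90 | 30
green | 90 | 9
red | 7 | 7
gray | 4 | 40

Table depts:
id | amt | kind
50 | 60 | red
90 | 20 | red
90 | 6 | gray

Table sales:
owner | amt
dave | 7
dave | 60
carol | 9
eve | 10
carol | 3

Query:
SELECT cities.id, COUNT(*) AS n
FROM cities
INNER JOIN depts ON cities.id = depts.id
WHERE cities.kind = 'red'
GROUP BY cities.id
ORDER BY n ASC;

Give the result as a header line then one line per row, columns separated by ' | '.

== RESULT ==
cities.id | n
50 | 1

Derivation:
After JOIN depts (5 rows):
cities.kind | cities.id | cities.amt | depts.id | depts.amt | depts.kind
red | 50 | 1 | 50 | 60 | red
gold | 90 | 30 | 90 | 20 | red
gold | 90 | 30 | 90 | 6 | gray
green | 90 | 9 | 90 | 20 | red
green | 90 | 9 | 90 | 6 | gray
After WHERE (1 rows):
cities.kind | cities.id | cities.amt | depts.id | depts.amt | depts.kind
red | 50 | 1 | 50 | 60 | red
After GROUP BY (1 rows):
cities.id | n
50 | 1
After ORDER BY (1 rows):
cities.id | n
50 | 1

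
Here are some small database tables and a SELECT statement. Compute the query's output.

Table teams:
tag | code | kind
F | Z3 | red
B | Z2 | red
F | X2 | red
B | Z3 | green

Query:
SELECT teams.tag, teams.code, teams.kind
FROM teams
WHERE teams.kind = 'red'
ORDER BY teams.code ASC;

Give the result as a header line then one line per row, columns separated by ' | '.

== RESULT ==
teams.tag | teams.code | teams.kind
F | X2 | red
B | Z2 | red
F | Z3 | red

Derivation:
After WHERE (3 rows):
teams.tag | teams.code | teams.kind
F | Z3 | red
B | Z2 | red
F | X2 | red
After SELECT (3 rows):
teams.tag | teams.code | teams.kind
F | Z3 | red
B | Z2 | red
F | X2 | red
After ORDER BY (3 rows):
teams.tag | teams.code | teams.kind
F | X2 | red
B | Z2 | red
F | Z3 | red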